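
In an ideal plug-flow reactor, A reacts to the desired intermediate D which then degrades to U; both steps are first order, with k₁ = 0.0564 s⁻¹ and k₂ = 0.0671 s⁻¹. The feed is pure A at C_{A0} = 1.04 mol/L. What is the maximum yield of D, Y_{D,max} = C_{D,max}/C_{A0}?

At the optimum, C_{D,max}/C_{A0} = (k₁/k₂)^[k₂/(k₂−k₁)].
= (0.0564/0.0671)^(0.0671/(0.0671−0.0564)) = (0.8405)^(6.271) = 0.3364.

0.336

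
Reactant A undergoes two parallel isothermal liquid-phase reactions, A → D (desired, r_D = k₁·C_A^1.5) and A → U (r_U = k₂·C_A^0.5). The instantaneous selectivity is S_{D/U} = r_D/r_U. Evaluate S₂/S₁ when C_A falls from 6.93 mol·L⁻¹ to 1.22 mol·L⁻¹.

S_{D/U} = (k₁/k₂)·C_A, so S₂/S₁ = (C_{A,2}/C_{A,1}).
= 1.22/6.93 = 0.176.
Selectivity toward D falls as C_A falls — high-concentration operation is favoured.

0.176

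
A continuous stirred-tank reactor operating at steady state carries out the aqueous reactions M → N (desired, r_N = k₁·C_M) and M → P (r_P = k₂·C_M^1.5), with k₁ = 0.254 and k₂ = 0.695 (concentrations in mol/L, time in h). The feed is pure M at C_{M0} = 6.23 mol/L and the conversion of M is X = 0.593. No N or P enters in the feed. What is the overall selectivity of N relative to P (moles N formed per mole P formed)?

Exit C_M = C_{M0}(1−X) = 6.23×0.407 = 2.536 mol/L.
A CSTR operates uniformly at the exit composition, giving r_N = 0.6440 and r_P = 2.806 (each k·C_M^n at C_M = 2.536).
Overall selectivity = C_N/C_P = r_Nτ/(r_Pτ) = r_N/r_P = 0.230.

0.230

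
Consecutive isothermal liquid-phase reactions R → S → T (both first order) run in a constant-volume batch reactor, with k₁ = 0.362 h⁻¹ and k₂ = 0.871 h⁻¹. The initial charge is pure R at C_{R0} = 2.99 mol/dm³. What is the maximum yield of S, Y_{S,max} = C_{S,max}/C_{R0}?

0.223

Evaluating C_S at t_opt = ln(k₂/k₁)/(k₂−k₁) gives C_{S,max}/C_{R0} = (k₁/k₂)^[k₂/(k₂−k₁)].
= (0.362/0.871)^(0.871/(0.871−0.362)) = (0.4156)^(1.711) = 0.2226.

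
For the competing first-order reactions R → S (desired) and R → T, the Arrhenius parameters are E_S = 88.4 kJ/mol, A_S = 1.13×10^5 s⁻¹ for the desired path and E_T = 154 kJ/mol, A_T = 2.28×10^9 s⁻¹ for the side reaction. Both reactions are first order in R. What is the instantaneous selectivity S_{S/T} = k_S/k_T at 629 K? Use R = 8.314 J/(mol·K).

13.9

With equal orders, S_{S/T} = k_S/k_T = (A_S/A_T)·exp[(E_T−E_S)/(RT)].
(E_T−E_S)/(RT) = (154−88.4)×10³/(8.314×629) = 65600/5230 = 12.54.
k_S/k_T = (1.13×10^5/2.28×10^9)·exp(12.54) = 4.956×10^-5 × 2.805×10^5 = 13.9.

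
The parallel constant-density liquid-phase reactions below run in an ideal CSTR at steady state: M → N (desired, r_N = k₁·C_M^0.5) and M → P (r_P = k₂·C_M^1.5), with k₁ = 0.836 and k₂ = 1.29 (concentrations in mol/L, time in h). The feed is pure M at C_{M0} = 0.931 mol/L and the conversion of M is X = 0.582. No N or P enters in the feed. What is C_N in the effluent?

0.339 mol/L

Exit C_M = C_{M0}(1−X) = 0.931×0.418 = 0.3892 mol/L.
In a CSTR the entire volume is at exit conditions, so r_N = 0.836×0.3892^0.5 = 0.5215 and r_P = 1.29×0.3892^1.5 = 0.3132.
Fraction of consumed M going to N: r_N/(r_N+r_P) = 0.6248.
C_N = 0.6248·C_{M0}·X = 0.6248×0.931×0.582 = 0.339 mol/L.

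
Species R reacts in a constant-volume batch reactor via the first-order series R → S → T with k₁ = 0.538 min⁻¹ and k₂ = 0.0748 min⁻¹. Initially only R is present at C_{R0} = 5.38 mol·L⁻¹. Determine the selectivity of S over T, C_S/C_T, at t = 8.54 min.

For first-order series with pure R initially, C_S(t) = k₁C_{R0}/(k₂−k₁)·(e^(−k₁t) − e^(−k₂t)).
e^(−k₁t) = e^(−0.538×8.54) = e^(−4.595) = 0.01011; e^(−k₂t) = e^(−0.6388) = 0.5279.
C_S = 0.538×5.38/(0.0748−0.538) × (0.01011−0.5279) = (-6.249)×(-0.5178) = 3.236 mol·L⁻¹.
C_R = C_{R0}e^(−k₁t) = 0.05438 mol·L⁻¹, so C_T = C_{R0}−C_R−C_S = 2.090 mol·L⁻¹; C_S/C_T = 1.55.

1.55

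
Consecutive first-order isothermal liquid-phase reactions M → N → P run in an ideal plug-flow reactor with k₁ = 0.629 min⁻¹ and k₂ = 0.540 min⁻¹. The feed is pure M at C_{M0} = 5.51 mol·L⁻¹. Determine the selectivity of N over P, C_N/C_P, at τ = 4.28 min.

0.312

For first-order series with pure M initially, C_N(τ) = k₁C_{M0}/(k₂−k₁)·(e^(−k₁τ) − e^(−k₂τ)).
e^(−k₁τ) = e^(−0.629×4.28) = e^(−2.692) = 0.06774; e^(−k₂τ) = e^(−2.311) = 0.09914.
C_N = 0.629×5.51/(0.540−0.629) × (0.06774−0.09914) = (-38.94)×(-0.03141) = 1.223 mol·L⁻¹.
C_M = C_{M0}e^(−k₁τ) = 0.3732 mol·L⁻¹, so C_P = C_{M0}−C_M−C_N = 3.914 mol·L⁻¹; C_N/C_P = 0.312.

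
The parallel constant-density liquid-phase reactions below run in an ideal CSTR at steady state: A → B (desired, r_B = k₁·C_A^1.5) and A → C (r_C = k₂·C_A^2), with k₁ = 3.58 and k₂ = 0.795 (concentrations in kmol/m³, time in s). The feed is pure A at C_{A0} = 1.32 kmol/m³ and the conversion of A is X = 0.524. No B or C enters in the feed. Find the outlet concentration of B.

Exit C_A = C_{A0}(1−X) = 1.32×0.476 = 0.6283 kmol/m³.
In a CSTR the entire volume is at exit conditions, so r_B = 3.58×0.6283^1.5 = 1.783 and r_C = 0.795×0.6283^2 = 0.3139.
Fraction of consumed A going to B: r_B/(r_B+r_C) = 0.8503.
C_B = 0.8503·C_{A0}·X = 0.8503×1.32×0.524 = 0.588 kmol/m³.

0.588 kmol/m³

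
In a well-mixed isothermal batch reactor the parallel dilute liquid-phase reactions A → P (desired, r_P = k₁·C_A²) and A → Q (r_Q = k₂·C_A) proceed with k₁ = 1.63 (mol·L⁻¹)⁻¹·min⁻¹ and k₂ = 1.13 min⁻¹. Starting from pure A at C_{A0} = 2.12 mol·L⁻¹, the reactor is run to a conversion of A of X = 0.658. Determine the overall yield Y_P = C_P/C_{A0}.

C_A = C_{A0}(1−X) = 0.7250 mol·L⁻¹.
Along a PFR/batch, dC_Q/dC_A = −r_Q/(r_P+r_Q) = −k₂/(k₂+k₁·C_A).
Integrating from C_{A0} to C_A: C_Q = (1.13/1.63)·ln[(1.13+1.63·2.12)/(1.13+1.63·0.725)] = 0.6933·ln(4.586/2.312) = 0.4748 mol·L⁻¹.
Then C_P = (C_{A0}−C_A) − C_Q = 1.395 − 0.4748 = 0.9202 mol·L⁻¹.
Y_P = C_P/C_{A0} = 0.9202/2.12 = 0.434.

0.434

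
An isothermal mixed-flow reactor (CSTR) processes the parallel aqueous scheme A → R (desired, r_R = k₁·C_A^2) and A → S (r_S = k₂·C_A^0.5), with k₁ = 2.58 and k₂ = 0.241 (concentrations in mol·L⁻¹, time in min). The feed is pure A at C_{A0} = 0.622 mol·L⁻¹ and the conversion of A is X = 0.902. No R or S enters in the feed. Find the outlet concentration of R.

Exit C_A = C_{A0}(1−X) = 0.622×0.0980 = 0.06096 mol·L⁻¹.
Rates in a CSTR are evaluated at the outlet concentration: r_R = 2.58×0.06096^2 = 0.009586, r_S = 0.241×0.06096^0.5 = 0.05950.
Fraction of consumed A going to R: r_R/(r_R+r_S) = 0.1388.
C_R = 0.1388·C_{A0}·X = 0.1388×0.622×0.902 = 0.0778 mol·L⁻¹.

0.0778 mol·L⁻¹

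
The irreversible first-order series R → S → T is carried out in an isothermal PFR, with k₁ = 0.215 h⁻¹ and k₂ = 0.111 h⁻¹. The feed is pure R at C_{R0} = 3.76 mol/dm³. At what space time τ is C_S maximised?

6.36 h

For first-order series the maximum of C_S occurs at τ_opt = ln(k₂/k₁)/(k₂−k₁).
= ln(0.111/0.215)/(0.111−0.215) = ln(0.5163)/-0.1040 = -0.6611/-0.1040 = 6.36 h.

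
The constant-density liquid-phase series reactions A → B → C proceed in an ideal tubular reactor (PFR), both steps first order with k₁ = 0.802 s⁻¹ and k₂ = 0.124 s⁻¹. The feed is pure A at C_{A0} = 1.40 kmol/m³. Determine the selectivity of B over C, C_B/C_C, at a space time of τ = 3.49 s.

Solving the coupled first-order balances gives C_B(τ) = [k₁/(k₂−k₁)]·C_{A0}·(e^(−k₁τ) − e^(−k₂τ)).
e^(−k₁τ) = e^(−0.802×3.49) = e^(−2.799) = 0.06087; e^(−k₂τ) = e^(−0.4328) = 0.6487.
C_B = 0.802×1.40/(0.124−0.802) × (0.06087−0.6487) = (-1.656)×(-0.5878) = 0.9735 kmol/m³.
C_A = C_{A0}e^(−k₁τ) = 0.08522 kmol/m³, so C_C = C_{A0}−C_A−C_B = 0.3413 kmol/m³; C_B/C_C = 2.85.

2.85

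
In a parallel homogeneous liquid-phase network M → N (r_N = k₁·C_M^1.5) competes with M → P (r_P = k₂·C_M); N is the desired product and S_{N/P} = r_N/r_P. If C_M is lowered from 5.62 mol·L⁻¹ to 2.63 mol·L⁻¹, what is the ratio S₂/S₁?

S_{N/P} = (k₁/k₂)·C_M^0.5, so S₂/S₁ = (C_{M,2}/C_{M,1})^0.5.
= (2.63/5.62)^0.5 = (0.4680)^0.5 = 0.684.
Selectivity toward N falls as C_M falls — high-concentration operation is favoured.

0.684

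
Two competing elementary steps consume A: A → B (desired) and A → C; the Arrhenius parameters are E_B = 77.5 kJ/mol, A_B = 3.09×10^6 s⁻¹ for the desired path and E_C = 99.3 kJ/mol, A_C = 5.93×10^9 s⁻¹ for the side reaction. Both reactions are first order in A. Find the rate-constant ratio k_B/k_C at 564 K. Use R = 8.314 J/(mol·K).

Since both paths have the same order in A, the concentration cancels and S_{B/C} = k_B/k_C = (A_B/A_C)·exp[(E_C−E_B)/(RT)].
(E_C−E_B)/(RT) = (99.3−77.5)×10³/(8.314×564) = 21800/4689 = 4.649.
k_B/k_C = (3.09×10^6/5.93×10^9)·exp(4.649) = 5.211×10^-4 × 104.5 = 0.0544.
Since E_B < E_C, lowering the temperature improves selectivity toward B.

0.0544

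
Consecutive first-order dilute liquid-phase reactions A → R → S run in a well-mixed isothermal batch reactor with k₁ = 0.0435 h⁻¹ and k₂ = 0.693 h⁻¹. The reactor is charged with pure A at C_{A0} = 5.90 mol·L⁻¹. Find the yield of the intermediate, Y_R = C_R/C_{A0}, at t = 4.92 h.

0.0519

The intermediate concentration in a first-order A→B→C sequence is C_R = k₁C_{A0}(e^(−k₁t) − e^(−k₂t))/(k₂−k₁).
e^(−k₁t) = e^(−0.0435×4.92) = e^(−0.2140) = 0.8073; e^(−k₂t) = e^(−3.410) = 0.03306.
C_R = 0.0435×5.90/(0.693−0.0435) × (0.8073−0.03306) = 0.3952×0.7743 = 0.3060 mol·L⁻¹.
Y_R = C_R/C_{A0} = 0.3060/5.90 = 0.0519.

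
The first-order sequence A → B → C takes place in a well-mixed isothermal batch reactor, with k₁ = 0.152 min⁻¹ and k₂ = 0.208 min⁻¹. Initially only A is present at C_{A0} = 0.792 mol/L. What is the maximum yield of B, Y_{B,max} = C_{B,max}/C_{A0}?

For a first-order series the maximum intermediate yield is C_{B,max}/C_{A0} = (k₁/k₂)^[k₂/(k₂−k₁)].
= (0.152/0.208)^(0.208/(0.208−0.152)) = (0.7308)^(3.714) = 0.3119.

0.312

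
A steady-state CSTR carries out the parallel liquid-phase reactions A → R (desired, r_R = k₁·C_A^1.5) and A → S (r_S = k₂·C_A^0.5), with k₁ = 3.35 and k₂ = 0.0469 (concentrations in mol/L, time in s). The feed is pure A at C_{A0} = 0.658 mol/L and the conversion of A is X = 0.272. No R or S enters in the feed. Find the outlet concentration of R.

Exit C_A = C_{A0}(1−X) = 0.658×0.728 = 0.4790 mol/L.
A CSTR operates uniformly at the exit composition, giving r_R = 1.111 and r_S = 0.03246 (each k·C_A^n at C_A = 0.4790).
Fraction of consumed A going to R: r_R/(r_R+r_S) = 0.9716.
C_R = 0.9716·C_{A0}·X = 0.9716×0.658×0.272 = 0.174 mol/L.

0.174 mol/L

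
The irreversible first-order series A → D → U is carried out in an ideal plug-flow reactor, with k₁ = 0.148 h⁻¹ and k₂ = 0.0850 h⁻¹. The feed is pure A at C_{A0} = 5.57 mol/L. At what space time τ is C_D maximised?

The intermediate peaks when r₁ = r₂, i.e. k₁e^(−k₁τ) = k₂e^(−k₂τ), giving τ_opt = ln(k₂/k₁)/(k₂−k₁).
= ln(0.0850/0.148)/(0.0850−0.148) = ln(0.5743)/-0.06300 = -0.5546/-0.06300 = 8.80 h.

8.80 h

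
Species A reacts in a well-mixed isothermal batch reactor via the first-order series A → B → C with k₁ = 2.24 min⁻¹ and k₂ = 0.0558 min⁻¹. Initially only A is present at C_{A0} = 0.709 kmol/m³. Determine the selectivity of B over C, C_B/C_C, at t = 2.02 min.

For first-order series with pure A initially, C_B(t) = k₁C_{A0}/(k₂−k₁)·(e^(−k₁t) − e^(−k₂t)).
e^(−k₁t) = e^(−2.24×2.02) = e^(−4.525) = 0.01084; e^(−k₂t) = e^(−0.1127) = 0.8934.
C_B = 2.24×0.709/(0.0558−2.24) × (0.01084−0.8934) = (-0.7271)×(-0.8826) = 0.6417 kmol/m³.
C_A = C_{A0}e^(−k₁t) = 0.007683 kmol/m³, so C_C = C_{A0}−C_A−C_B = 0.05959 kmol/m³; C_B/C_C = 10.8.

10.8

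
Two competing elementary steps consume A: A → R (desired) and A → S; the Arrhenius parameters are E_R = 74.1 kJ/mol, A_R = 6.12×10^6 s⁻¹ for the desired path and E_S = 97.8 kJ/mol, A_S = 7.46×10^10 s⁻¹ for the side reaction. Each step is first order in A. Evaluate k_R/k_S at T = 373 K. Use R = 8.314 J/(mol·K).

0.171

Since both paths have the same order in A, the concentration cancels and S_{R/S} = k_R/k_S = (A_R/A_S)·exp[(E_S−E_R)/(RT)].
(E_S−E_R)/(RT) = (97.8−74.1)×10³/(8.314×373) = 23700/3101 = 7.642.
k_R/k_S = (6.12×10^6/7.46×10^10)·exp(7.642) = 8.204×10^-5 × 2085 = 0.171.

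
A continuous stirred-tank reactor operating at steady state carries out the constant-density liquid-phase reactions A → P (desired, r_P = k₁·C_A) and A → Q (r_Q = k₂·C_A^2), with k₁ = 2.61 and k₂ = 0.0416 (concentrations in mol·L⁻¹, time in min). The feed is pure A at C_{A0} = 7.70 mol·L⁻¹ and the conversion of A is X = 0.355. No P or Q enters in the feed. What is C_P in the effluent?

2.53 mol·L⁻¹

Exit C_A = C_{A0}(1−X) = 7.70×0.645 = 4.966 mol·L⁻¹.
Rates in a CSTR are evaluated at the outlet concentration: r_P = 2.61×4.966 = 12.96, r_Q = 0.0416×4.966^2 = 1.026.
Fraction of consumed A going to P: r_P/(r_P+r_Q) = 0.9266.
C_P = 0.9266·C_{A0}·X = 0.9266×7.70×0.355 = 2.53 mol·L⁻¹.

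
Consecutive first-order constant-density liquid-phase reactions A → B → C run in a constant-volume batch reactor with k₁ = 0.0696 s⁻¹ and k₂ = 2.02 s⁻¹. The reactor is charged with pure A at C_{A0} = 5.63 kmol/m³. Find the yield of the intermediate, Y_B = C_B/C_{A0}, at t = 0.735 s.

0.0258

Solving the coupled first-order balances gives C_B(t) = [k₁/(k₂−k₁)]·C_{A0}·(e^(−k₁t) − e^(−k₂t)).
e^(−k₁t) = e^(−0.0696×0.735) = e^(−0.05116) = 0.9501; e^(−k₂t) = e^(−1.485) = 0.2266.
C_B = 0.0696×5.63/(2.02−0.0696) × (0.9501−0.2266) = 0.2009×0.7236 = 0.1454 kmol/m³.
Y_B = C_B/C_{A0} = 0.1454/5.63 = 0.0258.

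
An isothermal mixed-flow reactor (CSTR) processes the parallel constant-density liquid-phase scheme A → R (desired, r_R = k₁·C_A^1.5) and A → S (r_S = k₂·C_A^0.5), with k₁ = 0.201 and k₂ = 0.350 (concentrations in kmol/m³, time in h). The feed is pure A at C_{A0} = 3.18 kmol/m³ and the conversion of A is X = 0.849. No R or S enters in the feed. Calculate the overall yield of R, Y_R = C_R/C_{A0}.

0.184

Exit C_A = C_{A0}(1−X) = 3.18×0.151 = 0.4802 kmol/m³.
Rates in a CSTR are evaluated at the outlet concentration: r_R = 0.201×0.4802^1.5 = 0.06688, r_S = 0.350×0.4802^0.5 = 0.2425.
Fraction of consumed A going to R: r_R/(r_R+r_S) = 0.2162.
C_R = 0.2162·C_{A0}·X = 0.2162×3.18×0.849 = 0.584 kmol/m³; Y_R = C_R/C_{A0} = 0.184.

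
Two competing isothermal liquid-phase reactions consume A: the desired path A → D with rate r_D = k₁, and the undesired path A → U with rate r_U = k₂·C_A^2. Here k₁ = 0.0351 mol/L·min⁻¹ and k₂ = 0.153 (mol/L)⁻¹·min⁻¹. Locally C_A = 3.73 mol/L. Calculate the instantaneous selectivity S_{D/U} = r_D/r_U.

0.0165

S_{D/U} = r_D/r_U = (k₁)/(k₂·C_A^2) = (k₁/k₂)·C_A^-2.
= (0.0351) / (0.153×3.730^2) = 0.03510/2.129 = 0.0165.
The undesired path is higher order in A, so low C_A (CSTR or dilute feed) favours D.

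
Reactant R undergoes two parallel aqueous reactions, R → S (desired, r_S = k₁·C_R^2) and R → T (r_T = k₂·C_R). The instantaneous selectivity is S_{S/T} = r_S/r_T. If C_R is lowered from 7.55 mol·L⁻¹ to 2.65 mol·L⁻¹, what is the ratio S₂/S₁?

0.351

S_{S/T} = (k₁/k₂)·C_R, so S₂/S₁ = (C_{R,2}/C_{R,1}).
= 2.65/7.55 = 0.351.
Selectivity toward S falls as C_R falls — high-concentration operation is favoured.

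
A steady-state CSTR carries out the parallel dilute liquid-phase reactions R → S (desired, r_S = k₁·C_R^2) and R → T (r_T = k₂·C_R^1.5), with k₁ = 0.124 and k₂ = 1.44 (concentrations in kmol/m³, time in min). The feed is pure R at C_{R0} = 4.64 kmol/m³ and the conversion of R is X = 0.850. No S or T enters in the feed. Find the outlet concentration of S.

0.264 kmol/m³

Exit C_R = C_{R0}(1−X) = 4.64×0.150 = 0.6960 kmol/m³.
A CSTR operates uniformly at the exit composition, giving r_S = 0.06007 and r_T = 0.8361 (each k·C_R^n at C_R = 0.6960).
Fraction of consumed R going to S: r_S/(r_S+r_T) = 0.06702.
C_S = 0.06702·C_{R0}·X = 0.06702×4.64×0.850 = 0.264 kmol/m³.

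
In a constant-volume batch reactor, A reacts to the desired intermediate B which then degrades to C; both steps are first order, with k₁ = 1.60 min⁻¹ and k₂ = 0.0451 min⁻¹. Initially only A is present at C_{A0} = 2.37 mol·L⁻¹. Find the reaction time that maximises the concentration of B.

2.30 min

Setting dC_B/dt = 0 gives t_opt = ln(k₂/k₁)/(k₂−k₁).
= ln(0.0451/1.60)/(0.0451−1.60) = ln(0.02819)/-1.555 = -3.569/-1.555 = 2.30 min.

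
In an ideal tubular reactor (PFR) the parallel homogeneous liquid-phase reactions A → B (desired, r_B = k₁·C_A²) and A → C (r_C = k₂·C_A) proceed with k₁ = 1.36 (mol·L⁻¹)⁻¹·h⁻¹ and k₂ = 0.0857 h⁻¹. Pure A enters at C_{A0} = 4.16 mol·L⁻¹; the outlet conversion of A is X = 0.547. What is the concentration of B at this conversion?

2.23 mol·L⁻¹

C_A = C_{A0}(1−X) = 1.884 mol·L⁻¹.
Along a PFR/batch, dC_C/dC_A = −r_C/(r_B+r_C) = −k₂/(k₂+k₁·C_A).
Integrating from C_{A0} to C_A: C_C = (0.0857/1.36)·ln[(0.0857+1.36·4.16)/(0.0857+1.36·1.88)] = 0.06301·ln(5.743/2.649) = 0.04877 mol·L⁻¹.
Then C_B = (C_{A0}−C_A) − C_C = 2.276 − 0.04877 = 2.227 mol·L⁻¹.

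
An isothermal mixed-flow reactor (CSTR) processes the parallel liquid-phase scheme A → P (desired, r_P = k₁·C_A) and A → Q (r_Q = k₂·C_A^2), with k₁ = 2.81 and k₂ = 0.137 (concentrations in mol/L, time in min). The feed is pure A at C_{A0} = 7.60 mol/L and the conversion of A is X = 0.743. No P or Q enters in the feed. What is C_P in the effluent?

Exit C_A = C_{A0}(1−X) = 7.60×0.257 = 1.953 mol/L.
A CSTR operates uniformly at the exit composition, giving r_P = 5.488 and r_Q = 0.5227 (each k·C_A^n at C_A = 1.953).
Fraction of consumed A going to P: r_P/(r_P+r_Q) = 0.9131.
C_P = 0.9131·C_{A0}·X = 0.9131×7.60×0.743 = 5.16 mol/L.

5.16 mol/L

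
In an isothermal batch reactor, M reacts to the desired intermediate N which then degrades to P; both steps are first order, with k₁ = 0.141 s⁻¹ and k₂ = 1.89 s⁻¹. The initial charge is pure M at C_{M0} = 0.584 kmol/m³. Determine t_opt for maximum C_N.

The intermediate peaks when r₁ = r₂, i.e. k₁e^(−k₁t) = k₂e^(−k₂t), giving t_opt = ln(k₂/k₁)/(k₂−k₁).
= ln(1.89/0.141)/(1.89−0.141) = ln(13.40)/1.749 = 2.596/1.749 = 1.48 s.

1.48 s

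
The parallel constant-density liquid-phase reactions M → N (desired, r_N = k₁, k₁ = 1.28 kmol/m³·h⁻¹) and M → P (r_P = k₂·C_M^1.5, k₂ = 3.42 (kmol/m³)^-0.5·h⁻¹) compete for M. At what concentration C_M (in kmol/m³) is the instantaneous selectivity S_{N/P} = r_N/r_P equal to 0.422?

0.923 kmol/m³

S_{N/P} = (k₁/k₂)·C_M^-1.5 ⇒ C_M = (S·k₂/k₁)^(1/(-1.5)).
= (0.422×3.42/1.28)^(-0.6667) = (1.128)^(-0.6667) = 0.923 kmol/m³.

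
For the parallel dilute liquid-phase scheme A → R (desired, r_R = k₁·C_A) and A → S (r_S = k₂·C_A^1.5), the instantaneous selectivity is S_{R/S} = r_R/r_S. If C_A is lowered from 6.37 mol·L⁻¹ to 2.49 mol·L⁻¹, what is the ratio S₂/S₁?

S_{R/S} = (k₁/k₂)·C_A^-0.5, so S₂/S₁ = (C_{A,2}/C_{A,1})^-0.5.
= (2.49/6.37)^(-0.5) = (0.3909)^(-0.5) = 1.60.
Selectivity toward R rises as C_A falls — low-concentration operation is favoured.

1.60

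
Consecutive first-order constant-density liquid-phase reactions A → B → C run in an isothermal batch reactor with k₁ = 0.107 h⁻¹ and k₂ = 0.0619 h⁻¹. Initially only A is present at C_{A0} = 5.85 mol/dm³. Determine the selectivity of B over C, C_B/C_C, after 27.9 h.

The intermediate concentration in a first-order A→B→C sequence is C_B = k₁C_{A0}(e^(−k₁t) − e^(−k₂t))/(k₂−k₁).
e^(−k₁t) = e^(−0.107×27.9) = e^(−2.985) = 0.05052; e^(−k₂t) = e^(−1.727) = 0.1778.
C_B = 0.107×5.85/(0.0619−0.107) × (0.05052−0.1778) = (-13.88)×(-0.1273) = 1.767 mol/dm³.
C_A = C_{A0}e^(−k₁t) = 0.2956 mol/dm³, so C_C = C_{A0}−C_A−C_B = 3.788 mol/dm³; C_B/C_C = 0.466.

0.466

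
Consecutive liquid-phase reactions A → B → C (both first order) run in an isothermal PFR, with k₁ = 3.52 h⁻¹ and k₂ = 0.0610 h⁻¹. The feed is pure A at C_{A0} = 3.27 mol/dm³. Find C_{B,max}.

3.04 mol/dm³

Evaluating C_B at τ_opt = ln(k₂/k₁)/(k₂−k₁) gives C_{B,max}/C_{A0} = (k₁/k₂)^[k₂/(k₂−k₁)].
= (3.52/0.0610)^(0.0610/(0.0610−3.52)) = (57.70)^(-0.01764) = 0.9310.
C_{B,max} = 0.9310×3.27 = 3.04 mol/dm³.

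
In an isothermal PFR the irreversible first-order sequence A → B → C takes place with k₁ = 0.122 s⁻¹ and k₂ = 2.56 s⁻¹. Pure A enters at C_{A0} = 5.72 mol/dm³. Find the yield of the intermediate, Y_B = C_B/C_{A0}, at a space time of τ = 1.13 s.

0.0408

For first-order series with pure A initially, C_B(τ) = k₁C_{A0}/(k₂−k₁)·(e^(−k₁τ) − e^(−k₂τ)).
e^(−k₁τ) = e^(−0.122×1.13) = e^(−0.1379) = 0.8712; e^(−k₂τ) = e^(−2.893) = 0.05542.
C_B = 0.122×5.72/(2.56−0.122) × (0.8712−0.05542) = 0.2862×0.8158 = 0.2335 mol/dm³.
Y_B = C_B/C_{A0} = 0.2335/5.72 = 0.0408.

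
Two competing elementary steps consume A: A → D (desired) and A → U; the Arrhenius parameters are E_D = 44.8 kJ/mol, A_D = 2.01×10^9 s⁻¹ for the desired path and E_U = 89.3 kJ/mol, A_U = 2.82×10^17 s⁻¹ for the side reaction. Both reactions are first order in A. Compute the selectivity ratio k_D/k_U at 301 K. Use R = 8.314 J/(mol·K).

0.376

Since both paths have the same order in A, the concentration cancels and S_{D/U} = k_D/k_U = (A_D/A_U)·exp[(E_U−E_D)/(RT)].
(E_U−E_D)/(RT) = (89.3−44.8)×10³/(8.314×301) = 44500/2503 = 17.78.
k_D/k_U = (2.01×10^9/2.82×10^17)·exp(17.78) = 7.128×10^-9 × 5.281×10^7 = 0.376.
Since E_D < E_U, lowering the temperature improves selectivity toward D.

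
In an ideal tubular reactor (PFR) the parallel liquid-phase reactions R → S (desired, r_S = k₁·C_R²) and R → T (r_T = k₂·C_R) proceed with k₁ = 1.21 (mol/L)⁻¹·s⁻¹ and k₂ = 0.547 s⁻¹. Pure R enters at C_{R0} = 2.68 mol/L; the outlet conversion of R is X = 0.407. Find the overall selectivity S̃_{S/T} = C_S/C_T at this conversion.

C_R = C_{R0}(1−X) = 1.589 mol/L.
Along a PFR/batch, dC_T/dC_R = −r_T/(r_S+r_T) = −k₂/(k₂+k₁·C_R).
Integrating from C_{R0} to C_R: C_T = (0.547/1.21)·ln[(0.547+1.21·2.68)/(0.547+1.21·1.59)] = 0.4521·ln(3.790/2.470) = 0.1935 mol/L.
Then C_S = (C_{R0}−C_R) − C_T = 1.091 − 0.1935 = 0.8972 mol/L.
S̃_{S/T} = C_S/C_T = 0.8972/0.1935 = 4.64.

4.64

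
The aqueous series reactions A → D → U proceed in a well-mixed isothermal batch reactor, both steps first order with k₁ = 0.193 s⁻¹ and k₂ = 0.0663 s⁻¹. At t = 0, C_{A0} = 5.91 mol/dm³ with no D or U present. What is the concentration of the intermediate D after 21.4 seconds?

2.03 mol/dm³

Solving the coupled first-order balances gives C_D(t) = [k₁/(k₂−k₁)]·C_{A0}·(e^(−k₁t) − e^(−k₂t)).
e^(−k₁t) = e^(−0.193×21.4) = e^(−4.130) = 0.01608; e^(−k₂t) = e^(−1.419) = 0.2420.
C_D = 0.193×5.91/(0.0663−0.193) × (0.01608−0.2420) = (-9.003)×(-0.2259) = 2.034 mol/dm³.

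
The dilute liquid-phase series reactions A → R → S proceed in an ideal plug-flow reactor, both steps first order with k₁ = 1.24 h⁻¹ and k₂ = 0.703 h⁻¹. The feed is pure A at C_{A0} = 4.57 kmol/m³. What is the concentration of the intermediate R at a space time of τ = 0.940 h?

2.16 kmol/m³

The intermediate concentration in a first-order A→B→C sequence is C_R = k₁C_{A0}(e^(−k₁τ) − e^(−k₂τ))/(k₂−k₁).
e^(−k₁τ) = e^(−1.24×0.940) = e^(−1.166) = 0.3117; e^(−k₂τ) = e^(−0.6608) = 0.5164.
C_R = 1.24×4.57/(0.703−1.24) × (0.3117−0.5164) = (-10.55)×(-0.2047) = 2.160 kmol/m³.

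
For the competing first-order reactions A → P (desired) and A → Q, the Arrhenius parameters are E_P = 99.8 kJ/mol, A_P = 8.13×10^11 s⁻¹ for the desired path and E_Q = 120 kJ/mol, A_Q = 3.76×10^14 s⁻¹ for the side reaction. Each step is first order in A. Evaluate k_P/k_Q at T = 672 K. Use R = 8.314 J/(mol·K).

0.0804

k_P/k_Q = (A_P/A_Q)·exp[−(E_P−E_Q)/(RT)] = (A_P/A_Q)·exp[(E_Q−E_P)/(RT)].
(E_Q−E_P)/(RT) = (120−99.8)×10³/(8.314×672) = 20200/5587 = 3.616.
k_P/k_Q = (8.13×10^11/3.76×10^14)·exp(3.616) = 0.002162 × 37.17 = 0.0804.
Since E_P < E_Q, lowering the temperature improves selectivity toward P.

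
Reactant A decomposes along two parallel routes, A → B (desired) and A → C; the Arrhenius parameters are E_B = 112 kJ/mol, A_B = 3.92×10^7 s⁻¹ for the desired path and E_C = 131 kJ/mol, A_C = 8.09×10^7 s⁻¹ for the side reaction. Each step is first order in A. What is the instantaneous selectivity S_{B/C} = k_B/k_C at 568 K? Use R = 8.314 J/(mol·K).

With equal orders, S_{B/C} = k_B/k_C = (A_B/A_C)·exp[(E_C−E_B)/(RT)].
(E_C−E_B)/(RT) = (131−112)×10³/(8.314×568) = 19000/4722 = 4.023.
k_B/k_C = (3.92×10^7/8.09×10^7)·exp(4.023) = 0.4845 × 55.89 = 27.1.

27.1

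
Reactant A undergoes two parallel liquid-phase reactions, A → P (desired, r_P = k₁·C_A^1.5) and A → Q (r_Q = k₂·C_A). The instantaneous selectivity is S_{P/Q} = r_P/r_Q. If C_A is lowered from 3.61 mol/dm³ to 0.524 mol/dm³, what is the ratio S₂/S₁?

0.381

S_{P/Q} = (k₁/k₂)·C_A^0.5, so S₂/S₁ = (C_{A,2}/C_{A,1})^0.5.
= (0.524/3.61)^0.5 = (0.1452)^0.5 = 0.381.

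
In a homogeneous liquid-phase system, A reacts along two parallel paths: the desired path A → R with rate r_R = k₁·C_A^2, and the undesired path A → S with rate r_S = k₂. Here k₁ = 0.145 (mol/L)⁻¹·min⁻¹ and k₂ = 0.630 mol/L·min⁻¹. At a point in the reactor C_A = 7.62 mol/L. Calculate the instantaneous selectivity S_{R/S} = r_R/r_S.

S_{R/S} = r_R/r_S = (k₁·C_A^2)/(k₂) = (k₁/k₂)·C_A^2.
= (0.145×7.620^2) / (0.630) = 8.419/0.6300 = 13.4.

13.4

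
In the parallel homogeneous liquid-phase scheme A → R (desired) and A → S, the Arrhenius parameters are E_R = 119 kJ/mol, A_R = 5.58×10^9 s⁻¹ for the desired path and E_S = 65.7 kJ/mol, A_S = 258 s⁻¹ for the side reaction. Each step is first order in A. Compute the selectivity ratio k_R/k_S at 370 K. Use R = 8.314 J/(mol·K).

0.646

Since both paths have the same order in A, the concentration cancels and S_{R/S} = k_R/k_S = (A_R/A_S)·exp[(E_S−E_R)/(RT)].
(E_S−E_R)/(RT) = (65.7−119)×10³/(8.314×370) = -53300/3076 = -17.33.
k_R/k_S = (5.58×10^9/258)·exp(-17.33) = 2.163×10^7 × 2.986×10^-8 = 0.646.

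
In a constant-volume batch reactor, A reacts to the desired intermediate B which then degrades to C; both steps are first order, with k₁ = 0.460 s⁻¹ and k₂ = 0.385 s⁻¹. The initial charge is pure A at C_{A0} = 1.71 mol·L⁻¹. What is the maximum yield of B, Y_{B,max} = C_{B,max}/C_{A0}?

At the optimum, C_{B,max}/C_{A0} = (k₁/k₂)^[k₂/(k₂−k₁)].
= (0.460/0.385)^(0.385/(0.385−0.460)) = (1.195)^(-5.133) = 0.4011.

0.401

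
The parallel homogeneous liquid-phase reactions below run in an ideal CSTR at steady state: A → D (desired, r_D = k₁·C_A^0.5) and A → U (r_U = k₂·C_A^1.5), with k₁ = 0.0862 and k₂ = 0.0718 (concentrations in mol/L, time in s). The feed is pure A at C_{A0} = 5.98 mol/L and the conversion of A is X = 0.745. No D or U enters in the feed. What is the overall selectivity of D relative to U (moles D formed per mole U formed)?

Exit C_A = C_{A0}(1−X) = 5.98×0.255 = 1.525 mol/L.
In a CSTR the entire volume is at exit conditions, so r_D = 0.0862×1.525^0.5 = 0.1064 and r_U = 0.0718×1.525^1.5 = 0.1352.
Overall selectivity = C_D/C_U = r_Dτ/(r_Uτ) = r_D/r_U = 0.787.

0.787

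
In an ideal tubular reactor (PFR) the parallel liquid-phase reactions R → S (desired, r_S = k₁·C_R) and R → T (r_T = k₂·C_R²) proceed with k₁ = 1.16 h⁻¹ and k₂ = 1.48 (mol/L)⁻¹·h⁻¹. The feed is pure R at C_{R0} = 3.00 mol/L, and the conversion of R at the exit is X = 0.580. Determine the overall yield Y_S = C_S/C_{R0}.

0.161

C_R = C_{R0}(1−X) = 1.260 mol/L.
Along a PFR/batch, dC_S/dC_R = −r_S/(r_S+r_T) = −k₁/(k₁+k₂·C_R).
Integrating from C_{R0} to C_R: C_S = (1.16/1.48)·ln[(1.16+1.48·3.00)/(1.16+1.48·1.26)] = 0.7838·ln(5.600/3.025) = 0.4827 mol/L.
Y_S = C_S/C_{R0} = 0.4827/3.00 = 0.161.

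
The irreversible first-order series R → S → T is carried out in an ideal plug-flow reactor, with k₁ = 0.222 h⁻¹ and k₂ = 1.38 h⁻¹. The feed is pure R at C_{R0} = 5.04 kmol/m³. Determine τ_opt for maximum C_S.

1.58 h

The intermediate peaks when r₁ = r₂, i.e. k₁e^(−k₁τ) = k₂e^(−k₂τ), giving τ_opt = ln(k₂/k₁)/(k₂−k₁).
= ln(1.38/0.222)/(1.38−0.222) = ln(6.216)/1.158 = 1.827/1.158 = 1.58 h.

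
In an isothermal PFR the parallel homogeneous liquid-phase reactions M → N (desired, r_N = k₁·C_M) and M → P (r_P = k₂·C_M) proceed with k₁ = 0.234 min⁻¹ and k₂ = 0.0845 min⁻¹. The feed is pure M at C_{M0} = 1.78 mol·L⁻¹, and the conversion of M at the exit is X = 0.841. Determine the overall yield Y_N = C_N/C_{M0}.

0.618

C_M = C_{M0}(1−X) = 0.2830 mol·L⁻¹.
Both paths are first order in M, so the instantaneous fraction to N is constant: dC_N/d(−C_M) = k₁/(k₁+k₂) = 0.7347.
C_N = 0.7347·(C_{M0}−C_M) = 0.7347×1.497 = 1.10 mol·L⁻¹.
Y_N = C_N/C_{M0} = 1.100/1.78 = 0.618.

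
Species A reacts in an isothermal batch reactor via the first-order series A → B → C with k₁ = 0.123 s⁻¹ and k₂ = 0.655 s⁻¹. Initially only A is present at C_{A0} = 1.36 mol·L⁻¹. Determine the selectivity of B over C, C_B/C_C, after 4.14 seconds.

0.449

Solving the coupled first-order balances gives C_B(t) = [k₁/(k₂−k₁)]·C_{A0}·(e^(−k₁t) − e^(−k₂t)).
e^(−k₁t) = e^(−0.123×4.14) = e^(−0.5092) = 0.6010; e^(−k₂t) = e^(−2.712) = 0.06642.
C_B = 0.123×1.36/(0.655−0.123) × (0.6010−0.06642) = 0.3144×0.5345 = 0.1681 mol·L⁻¹.
C_A = C_{A0}e^(−k₁t) = 0.8173 mol·L⁻¹, so C_C = C_{A0}−C_A−C_B = 0.3746 mol·L⁻¹; C_B/C_C = 0.449.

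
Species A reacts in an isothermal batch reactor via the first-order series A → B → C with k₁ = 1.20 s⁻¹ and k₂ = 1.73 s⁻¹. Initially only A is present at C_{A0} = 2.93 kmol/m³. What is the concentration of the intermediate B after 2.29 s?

0.299 kmol/m³

The intermediate concentration in a first-order A→B→C sequence is C_B = k₁C_{A0}(e^(−k₁t) − e^(−k₂t))/(k₂−k₁).
e^(−k₁t) = e^(−1.20×2.29) = e^(−2.748) = 0.06406; e^(−k₂t) = e^(−3.962) = 0.01903.
C_B = 1.20×2.93/(1.73−1.20) × (0.06406−0.01903) = 6.634×0.04503 = 0.2987 kmol/m³.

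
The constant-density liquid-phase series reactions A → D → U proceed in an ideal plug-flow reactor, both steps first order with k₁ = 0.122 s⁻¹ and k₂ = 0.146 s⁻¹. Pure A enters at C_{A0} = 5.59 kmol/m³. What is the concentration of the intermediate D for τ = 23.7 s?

For first-order series with pure A initially, C_D(τ) = k₁C_{A0}/(k₂−k₁)·(e^(−k₁τ) − e^(−k₂τ)).
e^(−k₁τ) = e^(−0.122×23.7) = e^(−2.891) = 0.05550; e^(−k₂τ) = e^(−3.460) = 0.03142.
C_D = 0.122×5.59/(0.146−0.122) × (0.05550−0.03142) = 28.42×0.02407 = 0.6841 kmol/m³.

0.684 kmol/m³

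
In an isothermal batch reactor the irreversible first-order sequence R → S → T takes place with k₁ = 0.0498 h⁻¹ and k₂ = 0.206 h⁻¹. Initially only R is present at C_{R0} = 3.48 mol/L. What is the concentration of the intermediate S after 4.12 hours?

0.429 mol/L

For first-order series with pure R initially, C_S(t) = k₁C_{R0}/(k₂−k₁)·(e^(−k₁t) − e^(−k₂t)).
e^(−k₁t) = e^(−0.0498×4.12) = e^(−0.2052) = 0.8145; e^(−k₂t) = e^(−0.8487) = 0.4280.
C_S = 0.0498×3.48/(0.206−0.0498) × (0.8145−0.4280) = 1.110×0.3865 = 0.4289 mol/L.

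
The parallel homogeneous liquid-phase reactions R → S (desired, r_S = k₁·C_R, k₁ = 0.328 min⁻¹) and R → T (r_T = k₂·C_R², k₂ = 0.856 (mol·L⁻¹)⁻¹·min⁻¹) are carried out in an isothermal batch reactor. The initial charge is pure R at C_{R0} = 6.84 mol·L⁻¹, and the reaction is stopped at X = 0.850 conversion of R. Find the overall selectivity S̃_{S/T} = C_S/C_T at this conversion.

0.121

C_R = C_{R0}(1−X) = 1.026 mol·L⁻¹.
Along a PFR/batch, dC_S/dC_R = −r_S/(r_S+r_T) = −k₁/(k₁+k₂·C_R).
Integrating from C_{R0} to C_R: C_S = (0.328/0.856)·ln[(0.328+0.856·6.84)/(0.328+0.856·1.03)] = 0.3832·ln(6.183/1.206) = 0.6262 mol·L⁻¹.
C_T = (C_{R0}−C_R)−C_S = 5.188 mol·L⁻¹; S̃_{S/T} = 0.6262/5.188 = 0.121.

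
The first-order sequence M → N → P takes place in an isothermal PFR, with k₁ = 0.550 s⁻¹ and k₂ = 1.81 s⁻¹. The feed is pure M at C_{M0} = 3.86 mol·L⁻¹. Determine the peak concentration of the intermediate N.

Evaluating C_N at τ_opt = ln(k₂/k₁)/(k₂−k₁) gives C_{N,max}/C_{M0} = (k₁/k₂)^[k₂/(k₂−k₁)].
= (0.550/1.81)^(1.81/(1.81−0.550)) = (0.3039)^(1.437) = 0.1807.
C_{N,max} = 0.1807×3.86 = 0.697 mol·L⁻¹.

0.697 mol·L⁻¹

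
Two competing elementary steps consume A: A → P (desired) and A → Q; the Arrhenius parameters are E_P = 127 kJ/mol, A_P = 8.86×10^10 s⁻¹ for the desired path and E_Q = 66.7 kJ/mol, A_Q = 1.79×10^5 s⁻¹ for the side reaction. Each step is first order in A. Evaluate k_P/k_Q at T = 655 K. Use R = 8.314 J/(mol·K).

Since both paths have the same order in A, the concentration cancels and S_{P/Q} = k_P/k_Q = (A_P/A_Q)·exp[(E_Q−E_P)/(RT)].
(E_Q−E_P)/(RT) = (66.7−127)×10³/(8.314×655) = -60300/5446 = -11.07.
k_P/k_Q = (8.86×10^10/1.79×10^5)·exp(-11.07) = 4.950×10^5 × 1.553×10^-5 = 7.68.

7.68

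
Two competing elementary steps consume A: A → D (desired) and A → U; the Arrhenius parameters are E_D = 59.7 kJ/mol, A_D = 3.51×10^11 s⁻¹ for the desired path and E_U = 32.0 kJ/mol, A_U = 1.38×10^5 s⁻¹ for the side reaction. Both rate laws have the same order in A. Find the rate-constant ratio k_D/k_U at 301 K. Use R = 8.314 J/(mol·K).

k_D/k_U = (A_D/A_U)·exp[−(E_D−E_U)/(RT)] = (A_D/A_U)·exp[(E_U−E_D)/(RT)].
(E_U−E_D)/(RT) = (32.0−59.7)×10³/(8.314×301) = -27700/2503 = -11.07.
k_D/k_U = (3.51×10^11/1.38×10^5)·exp(-11.07) = 2.543×10^6 × 1.559×10^-5 = 39.7.

39.7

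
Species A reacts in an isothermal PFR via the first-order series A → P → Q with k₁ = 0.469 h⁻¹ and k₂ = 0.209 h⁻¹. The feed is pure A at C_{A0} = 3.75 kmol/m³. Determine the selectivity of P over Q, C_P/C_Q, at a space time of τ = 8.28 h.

0.405

Solving the coupled first-order balances gives C_P(τ) = [k₁/(k₂−k₁)]·C_{A0}·(e^(−k₁τ) − e^(−k₂τ)).
e^(−k₁τ) = e^(−0.469×8.28) = e^(−3.883) = 0.02058; e^(−k₂τ) = e^(−1.731) = 0.1772.
C_P = 0.469×3.75/(0.209−0.469) × (0.02058−0.1772) = (-6.764)×(-0.1566) = 1.059 kmol/m³.
C_A = C_{A0}e^(−k₁τ) = 0.07718 kmol/m³, so C_Q = C_{A0}−C_A−C_P = 2.613 kmol/m³; C_P/C_Q = 0.405.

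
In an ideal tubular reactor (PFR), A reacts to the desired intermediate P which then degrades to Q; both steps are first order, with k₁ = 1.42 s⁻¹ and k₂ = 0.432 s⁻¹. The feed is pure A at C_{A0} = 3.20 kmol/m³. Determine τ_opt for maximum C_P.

The intermediate peaks when r₁ = r₂, i.e. k₁e^(−k₁τ) = k₂e^(−k₂τ), giving τ_opt = ln(k₂/k₁)/(k₂−k₁).
= ln(0.432/1.42)/(0.432−1.42) = ln(0.3042)/-0.9880 = -1.190/-0.9880 = 1.20 s.

1.20 s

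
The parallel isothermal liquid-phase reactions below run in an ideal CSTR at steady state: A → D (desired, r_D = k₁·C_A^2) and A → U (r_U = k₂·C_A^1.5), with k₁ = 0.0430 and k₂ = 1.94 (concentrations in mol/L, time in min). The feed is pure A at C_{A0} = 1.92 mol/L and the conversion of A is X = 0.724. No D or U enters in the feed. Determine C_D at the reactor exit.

Exit C_A = C_{A0}(1−X) = 1.92×0.276 = 0.5299 mol/L.
Rates in a CSTR are evaluated at the outlet concentration: r_D = 0.0430×0.5299^2 = 0.01208, r_U = 1.94×0.5299^1.5 = 0.7484.
Fraction of consumed A going to D: r_D/(r_D+r_U) = 0.01588.
C_D = 0.01588·C_{A0}·X = 0.01588×1.92×0.724 = 0.0221 mol/L.

0.0221 mol/L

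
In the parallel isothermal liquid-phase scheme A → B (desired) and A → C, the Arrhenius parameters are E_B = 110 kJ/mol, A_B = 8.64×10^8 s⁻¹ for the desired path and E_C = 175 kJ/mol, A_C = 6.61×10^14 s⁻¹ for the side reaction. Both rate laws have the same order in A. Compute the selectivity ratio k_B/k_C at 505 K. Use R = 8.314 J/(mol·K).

With equal orders, S_{B/C} = k_B/k_C = (A_B/A_C)·exp[(E_C−E_B)/(RT)].
(E_C−E_B)/(RT) = (175−110)×10³/(8.314×505) = 65000/4199 = 15.48.
k_B/k_C = (8.64×10^8/6.61×10^14)·exp(15.48) = 1.307×10^-6 × 5.291×10^6 = 6.92.
Since E_B < E_C, lowering the temperature improves selectivity toward B.

6.92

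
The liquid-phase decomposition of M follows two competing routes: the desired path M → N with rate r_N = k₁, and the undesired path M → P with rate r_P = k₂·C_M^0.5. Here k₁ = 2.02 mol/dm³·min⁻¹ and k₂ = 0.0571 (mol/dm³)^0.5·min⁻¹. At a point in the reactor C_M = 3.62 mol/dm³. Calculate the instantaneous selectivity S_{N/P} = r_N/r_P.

18.6

S_{N/P} = r_N/r_P = (k₁)/(k₂·C_M^0.5) = (k₁/k₂)·C_M^-0.5.
= (2.02) / (0.0571×3.620^0.5) = 2.020/0.1086 = 18.6.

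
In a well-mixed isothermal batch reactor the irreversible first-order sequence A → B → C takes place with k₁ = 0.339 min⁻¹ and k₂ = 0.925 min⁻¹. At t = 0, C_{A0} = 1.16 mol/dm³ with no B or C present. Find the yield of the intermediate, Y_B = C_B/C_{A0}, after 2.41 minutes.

0.193

For first-order series with pure A initially, C_B(t) = k₁C_{A0}/(k₂−k₁)·(e^(−k₁t) − e^(−k₂t)).
e^(−k₁t) = e^(−0.339×2.41) = e^(−0.8170) = 0.4418; e^(−k₂t) = e^(−2.229) = 0.1076.
C_B = 0.339×1.16/(0.925−0.339) × (0.4418−0.1076) = 0.6711×0.3342 = 0.2242 mol/dm³.
Y_B = C_B/C_{A0} = 0.2242/1.16 = 0.193.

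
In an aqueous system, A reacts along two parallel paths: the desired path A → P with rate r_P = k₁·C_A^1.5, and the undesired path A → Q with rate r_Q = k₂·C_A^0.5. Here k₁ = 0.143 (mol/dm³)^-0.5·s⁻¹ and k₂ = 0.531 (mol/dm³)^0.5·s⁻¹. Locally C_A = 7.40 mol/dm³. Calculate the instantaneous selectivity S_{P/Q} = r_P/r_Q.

S_{P/Q} = r_P/r_Q = (k₁·C_A^1.5)/(k₂·C_A^0.5) = (k₁/k₂)·C_A.
= (0.143×7.400^1.5) / (0.531×7.400^0.5) = 2.879/1.444 = 1.99.

1.99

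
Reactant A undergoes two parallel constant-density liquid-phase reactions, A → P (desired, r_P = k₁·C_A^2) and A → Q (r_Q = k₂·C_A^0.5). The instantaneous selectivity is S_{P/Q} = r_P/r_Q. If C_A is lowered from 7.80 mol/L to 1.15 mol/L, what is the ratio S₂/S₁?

0.0566

S_{P/Q} = (k₁/k₂)·C_A^1.5, so S₂/S₁ = (C_{A,2}/C_{A,1})^1.5.
= (1.15/7.80)^1.5 = (0.1474)^1.5 = 0.0566.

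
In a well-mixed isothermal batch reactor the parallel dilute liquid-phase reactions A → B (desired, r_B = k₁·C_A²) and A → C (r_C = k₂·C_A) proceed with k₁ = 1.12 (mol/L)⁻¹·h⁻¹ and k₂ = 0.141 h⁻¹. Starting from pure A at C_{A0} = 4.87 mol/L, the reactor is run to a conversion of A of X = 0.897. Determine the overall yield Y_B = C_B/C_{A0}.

0.843

C_A = C_{A0}(1−X) = 0.5016 mol/L.
Along a PFR/batch, dC_C/dC_A = −r_C/(r_B+r_C) = −k₂/(k₂+k₁·C_A).
Integrating from C_{A0} to C_A: C_C = (0.141/1.12)·ln[(0.141+1.12·4.87)/(0.141+1.12·0.502)] = 0.1259·ln(5.595/0.7028) = 0.2612 mol/L.
Then C_B = (C_{A0}−C_A) − C_C = 4.368 − 0.2612 = 4.107 mol/L.
Y_B = C_B/C_{A0} = 4.107/4.87 = 0.843.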